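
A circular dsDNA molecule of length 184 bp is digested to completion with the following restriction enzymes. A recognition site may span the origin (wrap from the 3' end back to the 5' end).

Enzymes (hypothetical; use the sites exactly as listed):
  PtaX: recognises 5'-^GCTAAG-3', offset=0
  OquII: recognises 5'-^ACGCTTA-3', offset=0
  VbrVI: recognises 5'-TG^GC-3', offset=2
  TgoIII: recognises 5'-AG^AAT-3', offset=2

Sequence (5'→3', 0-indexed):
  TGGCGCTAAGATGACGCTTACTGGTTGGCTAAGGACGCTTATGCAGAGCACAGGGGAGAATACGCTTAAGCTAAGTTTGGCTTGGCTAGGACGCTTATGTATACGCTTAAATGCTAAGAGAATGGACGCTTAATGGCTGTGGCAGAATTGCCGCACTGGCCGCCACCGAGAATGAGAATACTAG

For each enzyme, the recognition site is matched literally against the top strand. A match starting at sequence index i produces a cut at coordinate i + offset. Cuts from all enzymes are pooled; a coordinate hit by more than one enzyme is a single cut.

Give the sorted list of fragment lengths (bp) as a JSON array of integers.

[2,3,4,5,5,6,6,6,7,8,8,9,10,10,10,10,12,12,13,14,24]

Scan for sites:
  PtaX GCTAAG/0: at [4, 27, 69, 112] ⇒ [4, 27, 69, 112]
  OquII ACGCTTA/0: at [13, 34, 61, 90, 102, 125] ⇒ [13, 34, 61, 90, 102, 125]
  VbrVI TGGC/2: at [0, 25, 77, 82, 133, 139, 156] ⇒ [2, 27, 79, 84, 135, 141, 158]
  TgoIII AGAAT/2: at [56, 118, 143, 168, 174] ⇒ [58, 120, 145, 170, 176]

All cut coordinates (distinct, sorted): [2, 4, 13, 27, 34, 58, 61, 69, 79, 84, 90, 102, 112, 120, 125, 135, 141, 145, 158, 170, 176]

Fragments:
  2→4: 2 bp
  4→13: 9 bp
  13→27: 14 bp
  27→34: 7 bp
  34→58: 24 bp
  58→61: 3 bp
  61→69: 8 bp
  69→79: 10 bp
  79→84: 5 bp
  84→90: 6 bp
  90→102: 12 bp
  102→112: 10 bp
  112→120: 8 bp
  120→125: 5 bp
  125→135: 10 bp
  135→141: 6 bp
  141→145: 4 bp
  145→158: 13 bp
  158→170: 12 bp
  170→176: 6 bp
  176→2 (wrap): 184-176+2 = 10 bp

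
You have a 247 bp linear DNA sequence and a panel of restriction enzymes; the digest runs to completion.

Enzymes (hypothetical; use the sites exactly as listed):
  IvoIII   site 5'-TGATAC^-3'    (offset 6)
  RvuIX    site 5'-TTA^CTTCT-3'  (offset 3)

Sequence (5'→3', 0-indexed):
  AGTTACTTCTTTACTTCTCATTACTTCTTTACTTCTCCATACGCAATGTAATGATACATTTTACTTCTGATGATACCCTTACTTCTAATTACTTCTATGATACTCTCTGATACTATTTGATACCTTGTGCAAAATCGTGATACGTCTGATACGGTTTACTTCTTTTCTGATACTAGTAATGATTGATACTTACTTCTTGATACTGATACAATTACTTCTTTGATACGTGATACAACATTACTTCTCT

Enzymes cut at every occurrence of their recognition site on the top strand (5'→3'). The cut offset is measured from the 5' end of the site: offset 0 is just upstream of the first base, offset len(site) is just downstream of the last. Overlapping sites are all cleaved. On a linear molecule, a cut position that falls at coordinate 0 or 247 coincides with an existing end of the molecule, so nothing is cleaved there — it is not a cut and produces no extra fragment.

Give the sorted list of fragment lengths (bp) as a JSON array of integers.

Per-enzyme occurrences:
  IvoIII TGATAC/6: at [51, 70, 97, 107, 117, 137, 146, 167, 183, 197, 203, 220, 227] ⇒ [57, 76, 103, 113, 123, 143, 152, 173, 189, 203, 209, 226, 233]
  RvuIX TTACTTCT/3: at [2, 10, 20, 28, 60, 78, 88, 155, 189, 211, 237] ⇒ [5, 13, 23, 31, 63, 81, 91, 158, 192, 214, 240]

Pooled cuts: [5, 13, 23, 31, 57, 63, 76, 81, 91, 103, 113, 123, 143, 152, 158, 173, 189, 192, 203, 209, 214, 226, 233, 240]

Fragment lengths:
  [0,5): 5 bp
  [5,13): 8 bp
  [13,23): 10 bp
  [23,31): 8 bp
  [31,57): 26 bp
  [57,63): 6 bp
  [63,76): 13 bp
  [76,81): 5 bp
  [81,91): 10 bp
  [91,103): 12 bp
  [103,113): 10 bp
  [113,123): 10 bp
  [123,143): 20 bp
  [143,152): 9 bp
  [152,158): 6 bp
  [158,173): 15 bp
  [173,189): 16 bp
  [189,192): 3 bp
  [192,203): 11 bp
  [203,209): 6 bp
  [209,214): 5 bp
  [214,226): 12 bp
  [226,233): 7 bp
  [233,240): 7 bp
  [240,247): 7 bp

[3,5,5,5,6,6,6,7,7,7,8,8,9,10,10,10,10,11,12,12,13,15,16,20,26]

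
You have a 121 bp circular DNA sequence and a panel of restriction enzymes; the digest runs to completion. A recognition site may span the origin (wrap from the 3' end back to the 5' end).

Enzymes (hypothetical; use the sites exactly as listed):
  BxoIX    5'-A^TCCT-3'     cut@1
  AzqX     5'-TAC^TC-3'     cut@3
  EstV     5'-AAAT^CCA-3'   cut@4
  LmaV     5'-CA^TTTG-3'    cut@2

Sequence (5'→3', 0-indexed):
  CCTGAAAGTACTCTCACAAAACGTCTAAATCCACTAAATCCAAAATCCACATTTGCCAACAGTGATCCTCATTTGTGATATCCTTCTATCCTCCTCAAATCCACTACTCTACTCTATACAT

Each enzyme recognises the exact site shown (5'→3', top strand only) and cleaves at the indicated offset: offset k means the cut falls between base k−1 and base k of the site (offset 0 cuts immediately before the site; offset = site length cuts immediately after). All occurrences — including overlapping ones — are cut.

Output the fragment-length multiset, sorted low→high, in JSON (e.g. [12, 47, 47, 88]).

Scan for sites:
  BxoIX (ATCCT, off=1): starts [64, 79, 87, 119] → cuts [65, 80, 88, 120]
  AzqX (TACTC, off=3): starts [8, 104, 109] → cuts [11, 107, 112]
  EstV (AAATCCA, off=4): starts [26, 35, 42, 96] → cuts [30, 39, 46, 100]
  LmaV (CATTTG, off=2): starts [49, 69] → cuts [51, 71]

All cut coordinates (distinct, sorted): [11, 30, 39, 46, 51, 65, 71, 80, 88, 100, 107, 112, 120]

Fragment lengths:
  11→30: 19 bp
  30→39: 9 bp
  39→46: 7 bp
  46→51: 5 bp
  51→65: 14 bp
  65→71: 6 bp
  71→80: 9 bp
  80→88: 8 bp
  88→100: 12 bp
  100→107: 7 bp
  107→112: 5 bp
  112→120: 8 bp
  120→11 (wrap): 121-120+11 = 12 bp

[5,5,6,7,7,8,8,9,9,12,12,14,19]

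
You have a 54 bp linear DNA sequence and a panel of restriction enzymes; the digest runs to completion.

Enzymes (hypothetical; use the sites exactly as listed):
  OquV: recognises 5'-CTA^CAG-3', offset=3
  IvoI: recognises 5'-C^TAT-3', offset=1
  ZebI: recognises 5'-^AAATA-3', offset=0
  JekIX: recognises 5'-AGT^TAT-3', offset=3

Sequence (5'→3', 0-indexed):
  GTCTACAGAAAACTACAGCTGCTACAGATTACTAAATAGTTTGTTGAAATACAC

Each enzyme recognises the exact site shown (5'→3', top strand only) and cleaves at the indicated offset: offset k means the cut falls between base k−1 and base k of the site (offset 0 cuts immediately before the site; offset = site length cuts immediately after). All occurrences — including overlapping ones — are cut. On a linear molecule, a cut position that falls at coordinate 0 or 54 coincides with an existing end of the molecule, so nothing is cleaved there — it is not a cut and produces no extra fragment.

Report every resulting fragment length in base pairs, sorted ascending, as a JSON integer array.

Scan for sites:
  OquV (CTACAG, off=3): starts [2, 12, 21] → cuts [5, 15, 24]
  IvoI (CTAT, off=1): no sites
  ZebI (AAATA, off=0): starts [33, 46] → cuts [33, 46]
  JekIX (AGTTAT, off=3): no sites

All cut coordinates (distinct, sorted): [5, 15, 24, 33, 46]

Fragment lengths:
  [0,5): 5 bp
  [5,15): 10 bp
  [15,24): 9 bp
  [24,33): 9 bp
  [33,46): 13 bp
  [46,54): 8 bp

[5,8,9,9,10,13]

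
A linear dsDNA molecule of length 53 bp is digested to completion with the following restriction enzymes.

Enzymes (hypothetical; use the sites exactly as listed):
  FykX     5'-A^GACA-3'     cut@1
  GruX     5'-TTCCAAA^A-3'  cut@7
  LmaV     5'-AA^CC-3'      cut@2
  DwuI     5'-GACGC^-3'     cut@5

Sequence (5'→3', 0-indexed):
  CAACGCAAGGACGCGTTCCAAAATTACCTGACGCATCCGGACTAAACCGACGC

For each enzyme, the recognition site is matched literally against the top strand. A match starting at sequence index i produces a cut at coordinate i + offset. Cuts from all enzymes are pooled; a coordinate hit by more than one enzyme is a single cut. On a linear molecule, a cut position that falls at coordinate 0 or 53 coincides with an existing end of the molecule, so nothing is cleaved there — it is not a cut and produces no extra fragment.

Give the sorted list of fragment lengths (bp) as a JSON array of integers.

[7,8,12,12,14]

Site scan:
  FykX (AGACA, off=1): no sites
  GruX (TTCCAAAA, off=7): starts [15] → cuts [22]
  LmaV (AACC, off=2): starts [44] → cuts [46]
  DwuI (GACGC, off=5): starts [9, 29, 48] → cuts [14, 34] (position 53 is a terminus of the linear molecule — no cut)

All cut coordinates (distinct, sorted): [14, 22, 34, 46]

Fragment lengths:
  [0,14): 14 bp
  [14,22): 8 bp
  [22,34): 12 bp
  [34,46): 12 bp
  [46,53): 7 bp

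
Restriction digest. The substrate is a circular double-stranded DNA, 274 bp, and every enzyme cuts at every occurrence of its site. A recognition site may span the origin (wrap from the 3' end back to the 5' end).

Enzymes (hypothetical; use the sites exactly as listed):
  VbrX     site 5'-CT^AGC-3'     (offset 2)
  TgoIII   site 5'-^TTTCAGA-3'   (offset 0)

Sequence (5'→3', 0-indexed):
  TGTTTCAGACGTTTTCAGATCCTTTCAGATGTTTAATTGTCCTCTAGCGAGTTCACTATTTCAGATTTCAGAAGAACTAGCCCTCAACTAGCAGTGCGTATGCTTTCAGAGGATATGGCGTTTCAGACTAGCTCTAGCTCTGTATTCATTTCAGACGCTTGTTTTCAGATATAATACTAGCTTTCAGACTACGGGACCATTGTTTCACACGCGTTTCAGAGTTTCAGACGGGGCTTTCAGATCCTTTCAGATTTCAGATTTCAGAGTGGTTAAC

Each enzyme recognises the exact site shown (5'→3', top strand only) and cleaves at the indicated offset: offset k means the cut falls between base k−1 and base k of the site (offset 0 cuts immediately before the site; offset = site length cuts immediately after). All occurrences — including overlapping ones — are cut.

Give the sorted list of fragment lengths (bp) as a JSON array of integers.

[3,6,7,7,7,8,9,10,10,10,11,13,13,13,13,14,14,16,17,18,23,32]

Scan for sites:
  VbrX (CTAGC, off=2): starts [43, 76, 87, 127, 133, 176] → cuts [45, 78, 89, 129, 135, 178]
  TgoIII (TTTCAGA, off=0): starts [2, 12, 22, 58, 65, 103, 120, 148, 162, 181, 213, 221, 234, 244, 251, 258] → cuts [2, 12, 22, 58, 65, 103, 120, 148, 162, 181, 213, 221, 234, 244, 251, 258]

All cut coordinates (distinct, sorted): [2, 12, 22, 45, 58, 65, 78, 89, 103, 120, 129, 135, 148, 162, 178, 181, 213, 221, 234, 244, 251, 258]

Fragment lengths:
  2→12: 10 bp
  12→22: 10 bp
  22→45: 23 bp
  45→58: 13 bp
  58→65: 7 bp
  65→78: 13 bp
  78→89: 11 bp
  89→103: 14 bp
  103→120: 17 bp
  120→129: 9 bp
  129→135: 6 bp
  135→148: 13 bp
  148→162: 14 bp
  162→178: 16 bp
  178→181: 3 bp
  181→213: 32 bp
  213→221: 8 bp
  221→234: 13 bp
  234→244: 10 bp
  244→251: 7 bp
  251→258: 7 bp
  258→2 (wrap): 274-258+2 = 18 bp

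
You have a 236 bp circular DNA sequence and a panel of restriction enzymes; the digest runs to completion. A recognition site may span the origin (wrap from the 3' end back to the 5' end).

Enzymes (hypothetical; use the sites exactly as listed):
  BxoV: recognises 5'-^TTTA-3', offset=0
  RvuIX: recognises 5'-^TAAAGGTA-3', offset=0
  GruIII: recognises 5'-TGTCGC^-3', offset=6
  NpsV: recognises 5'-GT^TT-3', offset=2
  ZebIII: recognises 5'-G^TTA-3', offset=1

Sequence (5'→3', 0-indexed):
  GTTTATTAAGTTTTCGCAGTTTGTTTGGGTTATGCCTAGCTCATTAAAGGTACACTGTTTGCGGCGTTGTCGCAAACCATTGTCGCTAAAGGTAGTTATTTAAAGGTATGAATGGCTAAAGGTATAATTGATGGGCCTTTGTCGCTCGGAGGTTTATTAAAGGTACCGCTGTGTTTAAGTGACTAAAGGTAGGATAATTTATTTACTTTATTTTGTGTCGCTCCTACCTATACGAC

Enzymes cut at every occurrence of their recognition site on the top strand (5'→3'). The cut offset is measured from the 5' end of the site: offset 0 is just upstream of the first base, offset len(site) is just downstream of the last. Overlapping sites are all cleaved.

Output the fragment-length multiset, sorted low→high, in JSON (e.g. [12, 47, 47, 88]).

[1,1,1,2,3,4,4,4,5,5,7,9,9,9,9,13,14,14,15,15,15,16,16,16,29]

Scan for sites:
  BxoV TTTA/0: at [1, 98, 152, 173, 197, 201, 206] ⇒ [1, 98, 152, 173, 197, 201, 206]
  RvuIX TAAAGGTA/0: at [44, 86, 100, 116, 157, 183] ⇒ [44, 86, 100, 116, 157, 183]
  GruIII TGTCGC/6: at [67, 80, 139, 215] ⇒ [73, 86, 145, 221]
  NpsV GTTT/2: at [0, 9, 18, 22, 56, 151, 172] ⇒ [2, 11, 20, 24, 58, 153, 174]
  ZebIII GTTA/1: at [28, 94] ⇒ [29, 95]

All cut coordinates (distinct, sorted): [1, 2, 11, 20, 24, 29, 44, 58, 73, 86, 95, 98, 100, 116, 145, 152, 153, 157, 173, 174, 183, 197, 201, 206, 221]

Fragments:
  1→2: 1 bp
  2→11: 9 bp
  11→20: 9 bp
  20→24: 4 bp
  24→29: 5 bp
  29→44: 15 bp
  44→58: 14 bp
  58→73: 15 bp
  73→86: 13 bp
  86→95: 9 bp
  95→98: 3 bp
  98→100: 2 bp
  100→116: 16 bp
  116→145: 29 bp
  145→152: 7 bp
  152→153: 1 bp
  153→157: 4 bp
  157→173: 16 bp
  173→174: 1 bp
  174→183: 9 bp
  183→197: 14 bp
  197→201: 4 bp
  201→206: 5 bp
  206→221: 15 bp
  221→1 (wrap): 236-221+1 = 16 bp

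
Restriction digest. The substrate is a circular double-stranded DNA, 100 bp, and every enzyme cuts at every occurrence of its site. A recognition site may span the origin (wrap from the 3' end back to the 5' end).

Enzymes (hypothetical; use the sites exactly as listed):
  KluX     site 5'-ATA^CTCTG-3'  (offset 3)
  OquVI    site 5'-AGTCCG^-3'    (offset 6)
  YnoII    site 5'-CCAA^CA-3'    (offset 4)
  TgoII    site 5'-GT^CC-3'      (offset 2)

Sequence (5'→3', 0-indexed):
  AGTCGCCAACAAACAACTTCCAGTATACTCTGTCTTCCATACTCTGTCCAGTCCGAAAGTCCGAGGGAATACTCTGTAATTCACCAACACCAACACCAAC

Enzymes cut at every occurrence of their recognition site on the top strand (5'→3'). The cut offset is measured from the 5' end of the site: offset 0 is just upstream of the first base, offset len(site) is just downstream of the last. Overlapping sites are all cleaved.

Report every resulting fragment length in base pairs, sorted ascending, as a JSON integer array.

Per-enzyme occurrences:
  KluX (ATACTCTG, off=3): starts [24, 38, 68] → cuts [27, 41, 71]
  OquVI (AGTCCG, off=6): starts [49, 57] → cuts [55, 63]
  YnoII (CCAACA, off=4): starts [5, 83, 89, 95] → cuts [9, 87, 93, 99]
  TgoII (GTCC, off=2): starts [45, 50, 58] → cuts [47, 52, 60]

All cut coordinates (distinct, sorted): [9, 27, 41, 47, 52, 55, 60, 63, 71, 87, 93, 99]

Fragments:
  9→27: 18 bp
  27→41: 14 bp
  41→47: 6 bp
  47→52: 5 bp
  52→55: 3 bp
  55→60: 5 bp
  60→63: 3 bp
  63→71: 8 bp
  71→87: 16 bp
  87→93: 6 bp
  93→99: 6 bp
  99→9 (wrap): 100-99+9 = 10 bp

[3,3,5,5,6,6,6,8,10,14,16,18]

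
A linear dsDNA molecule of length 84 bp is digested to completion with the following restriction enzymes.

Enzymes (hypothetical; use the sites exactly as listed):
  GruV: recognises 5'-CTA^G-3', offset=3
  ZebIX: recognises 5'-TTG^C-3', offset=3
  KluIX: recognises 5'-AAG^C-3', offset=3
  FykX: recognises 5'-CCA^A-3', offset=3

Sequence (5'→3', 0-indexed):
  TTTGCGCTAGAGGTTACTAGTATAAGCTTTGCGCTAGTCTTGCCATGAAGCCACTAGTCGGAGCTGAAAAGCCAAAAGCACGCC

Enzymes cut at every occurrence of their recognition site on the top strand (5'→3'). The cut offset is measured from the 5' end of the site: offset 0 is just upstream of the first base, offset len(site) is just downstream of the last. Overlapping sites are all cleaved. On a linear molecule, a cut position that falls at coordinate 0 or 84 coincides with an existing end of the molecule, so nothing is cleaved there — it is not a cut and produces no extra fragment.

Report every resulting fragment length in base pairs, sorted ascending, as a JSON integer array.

Per-enzyme occurrences:
  GruV CTAG/3: at [6, 16, 33, 53] ⇒ [9, 19, 36, 56]
  ZebIX TTGC/3: at [1, 28, 39] ⇒ [4, 31, 42]
  KluIX AAGC/3: at [23, 47, 68, 75] ⇒ [26, 50, 71, 78]
  FykX CCAA/3: at [71] ⇒ [74]

Pooled cuts: [4, 9, 19, 26, 31, 36, 42, 50, 56, 71, 74, 78]

Fragment lengths:
  [0,4): 4 bp
  [4,9): 5 bp
  [9,19): 10 bp
  [19,26): 7 bp
  [26,31): 5 bp
  [31,36): 5 bp
  [36,42): 6 bp
  [42,50): 8 bp
  [50,56): 6 bp
  [56,71): 15 bp
  [71,74): 3 bp
  [74,78): 4 bp
  [78,84): 6 bp

[3,4,4,5,5,5,6,6,6,7,8,10,15]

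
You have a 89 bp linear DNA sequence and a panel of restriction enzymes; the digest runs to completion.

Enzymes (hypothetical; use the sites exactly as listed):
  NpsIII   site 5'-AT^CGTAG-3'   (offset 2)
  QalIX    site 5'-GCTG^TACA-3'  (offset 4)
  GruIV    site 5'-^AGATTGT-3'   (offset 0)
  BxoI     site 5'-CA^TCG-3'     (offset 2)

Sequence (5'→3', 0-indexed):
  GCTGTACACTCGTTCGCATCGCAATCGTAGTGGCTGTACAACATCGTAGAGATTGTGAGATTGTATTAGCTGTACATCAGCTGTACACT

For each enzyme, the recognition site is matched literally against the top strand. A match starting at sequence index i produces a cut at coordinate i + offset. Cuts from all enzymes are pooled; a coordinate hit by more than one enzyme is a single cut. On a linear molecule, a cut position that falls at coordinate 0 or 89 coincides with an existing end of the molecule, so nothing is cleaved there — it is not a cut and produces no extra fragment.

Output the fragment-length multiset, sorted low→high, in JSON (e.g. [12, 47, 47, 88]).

Per-enzyme occurrences:
  NpsIII ATCGTAG/2: at [23, 42] ⇒ [25, 44]
  QalIX GCTGTACA/4: at [0, 32, 68, 79] ⇒ [4, 36, 72, 83]
  GruIV AGATTGT/0: at [49, 57] ⇒ [49, 57]
  BxoI CATCG/2: at [16, 41] ⇒ [18, 43]

All cut coordinates (distinct, sorted): [4, 18, 25, 36, 43, 44, 49, 57, 72, 83]

Fragment lengths:
  [0,4): 4 bp
  [4,18): 14 bp
  [18,25): 7 bp
  [25,36): 11 bp
  [36,43): 7 bp
  [43,44): 1 bp
  [44,49): 5 bp
  [49,57): 8 bp
  [57,72): 15 bp
  [72,83): 11 bp
  [83,89): 6 bp

[1,4,5,6,7,7,8,11,11,14,15]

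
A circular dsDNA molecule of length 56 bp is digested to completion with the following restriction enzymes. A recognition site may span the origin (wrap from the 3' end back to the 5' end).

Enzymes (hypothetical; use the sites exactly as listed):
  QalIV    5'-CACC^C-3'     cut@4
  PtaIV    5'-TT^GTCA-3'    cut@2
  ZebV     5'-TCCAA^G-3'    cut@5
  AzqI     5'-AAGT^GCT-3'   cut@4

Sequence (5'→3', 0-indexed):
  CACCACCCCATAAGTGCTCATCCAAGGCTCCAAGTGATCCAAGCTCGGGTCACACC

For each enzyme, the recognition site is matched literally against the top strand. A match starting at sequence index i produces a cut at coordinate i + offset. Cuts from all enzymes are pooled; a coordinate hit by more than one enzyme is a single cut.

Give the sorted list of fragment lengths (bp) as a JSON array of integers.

[7,8,8,9,10,14]

Site scan:
  QalIV CACCC/4: at [3, 52] ⇒ [0, 7]
  PtaIV (TTGTCA, off=2): no sites
  ZebV TCCAAG/5: at [20, 28, 37] ⇒ [25, 33, 42]
  AzqI AAGTGCT/4: at [11] ⇒ [15]

All cut coordinates (distinct, sorted): [0, 7, 15, 25, 33, 42]

Fragment lengths:
  0→7: 7 bp
  7→15: 8 bp
  15→25: 10 bp
  25→33: 8 bp
  33→42: 9 bp
  42→0 (wrap): 56-42+0 = 14 bp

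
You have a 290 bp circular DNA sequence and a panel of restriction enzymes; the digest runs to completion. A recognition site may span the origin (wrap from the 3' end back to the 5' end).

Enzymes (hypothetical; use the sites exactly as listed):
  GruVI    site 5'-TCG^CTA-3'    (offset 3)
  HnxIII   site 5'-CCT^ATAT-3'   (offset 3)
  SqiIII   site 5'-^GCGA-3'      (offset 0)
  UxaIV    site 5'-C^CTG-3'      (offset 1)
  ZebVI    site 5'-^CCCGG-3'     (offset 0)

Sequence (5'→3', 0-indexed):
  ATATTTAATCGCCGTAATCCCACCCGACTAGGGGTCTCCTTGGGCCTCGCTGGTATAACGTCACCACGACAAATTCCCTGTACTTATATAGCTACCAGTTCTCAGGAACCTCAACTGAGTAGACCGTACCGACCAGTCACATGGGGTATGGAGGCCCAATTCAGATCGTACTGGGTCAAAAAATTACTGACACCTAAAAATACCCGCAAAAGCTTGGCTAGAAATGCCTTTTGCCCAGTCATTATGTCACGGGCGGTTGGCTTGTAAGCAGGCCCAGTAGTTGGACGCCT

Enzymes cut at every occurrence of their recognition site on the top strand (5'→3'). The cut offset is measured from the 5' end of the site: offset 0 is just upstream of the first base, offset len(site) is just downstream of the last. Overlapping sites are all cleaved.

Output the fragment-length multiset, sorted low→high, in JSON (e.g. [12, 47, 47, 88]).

Site scan:
  GruVI (TCGCTA, off=3): no sites
  HnxIII CCTATAT/3: at [287] ⇒ [0]
  SqiIII (GCGA, off=0): no sites
  UxaIV CCTG/1: at [76] ⇒ [77]
  ZebVI (CCCGG, off=0): no sites

All cut coordinates (distinct, sorted): [0, 77]

Fragment lengths:
  0→77: 77 bp
  77→0 (wrap): 290-77+0 = 213 bp

[77,213]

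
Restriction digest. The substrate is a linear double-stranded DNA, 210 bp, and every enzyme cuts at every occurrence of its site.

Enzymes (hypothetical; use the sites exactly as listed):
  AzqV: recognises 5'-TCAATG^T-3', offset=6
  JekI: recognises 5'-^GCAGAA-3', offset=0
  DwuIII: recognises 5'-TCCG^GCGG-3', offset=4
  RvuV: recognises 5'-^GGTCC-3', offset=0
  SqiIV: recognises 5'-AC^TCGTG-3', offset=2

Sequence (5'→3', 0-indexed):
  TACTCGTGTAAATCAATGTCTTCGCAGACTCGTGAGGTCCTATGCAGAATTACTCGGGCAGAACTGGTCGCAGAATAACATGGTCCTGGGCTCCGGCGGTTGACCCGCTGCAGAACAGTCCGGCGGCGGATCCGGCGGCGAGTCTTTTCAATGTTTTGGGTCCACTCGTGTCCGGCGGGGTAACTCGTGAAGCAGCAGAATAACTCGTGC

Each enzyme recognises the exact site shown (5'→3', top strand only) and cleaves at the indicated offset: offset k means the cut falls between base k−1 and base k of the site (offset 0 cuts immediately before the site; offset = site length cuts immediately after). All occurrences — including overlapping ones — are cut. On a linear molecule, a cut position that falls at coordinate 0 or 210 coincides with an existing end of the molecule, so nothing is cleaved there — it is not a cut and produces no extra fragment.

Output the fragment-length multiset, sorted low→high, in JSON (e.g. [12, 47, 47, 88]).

[3,5,6,6,7,8,9,10,10,10,11,12,12,12,13,14,14,14,15,19]

Scan for sites:
  AzqV TCAATGT/6: at [12, 147] ⇒ [18, 153]
  JekI GCAGAA/0: at [43, 57, 69, 109, 194] ⇒ [43, 57, 69, 109, 194]
  DwuIII TCCGGCGG/4: at [91, 118, 130, 170] ⇒ [95, 122, 134, 174]
  RvuV GGTCC/0: at [35, 81, 158] ⇒ [35, 81, 158]
  SqiIV ACTCGTG/2: at [1, 27, 163, 182, 202] ⇒ [3, 29, 165, 184, 204]

All cut coordinates (distinct, sorted): [3, 18, 29, 35, 43, 57, 69, 81, 95, 109, 122, 134, 153, 158, 165, 174, 184, 194, 204]

Fragments:
  [0,3): 3 bp
  [3,18): 15 bp
  [18,29): 11 bp
  [29,35): 6 bp
  [35,43): 8 bp
  [43,57): 14 bp
  [57,69): 12 bp
  [69,81): 12 bp
  [81,95): 14 bp
  [95,109): 14 bp
  [109,122): 13 bp
  [122,134): 12 bp
  [134,153): 19 bp
  [153,158): 5 bp
  [158,165): 7 bp
  [165,174): 9 bp
  [174,184): 10 bp
  [184,194): 10 bp
  [194,204): 10 bp
  [204,210): 6 bp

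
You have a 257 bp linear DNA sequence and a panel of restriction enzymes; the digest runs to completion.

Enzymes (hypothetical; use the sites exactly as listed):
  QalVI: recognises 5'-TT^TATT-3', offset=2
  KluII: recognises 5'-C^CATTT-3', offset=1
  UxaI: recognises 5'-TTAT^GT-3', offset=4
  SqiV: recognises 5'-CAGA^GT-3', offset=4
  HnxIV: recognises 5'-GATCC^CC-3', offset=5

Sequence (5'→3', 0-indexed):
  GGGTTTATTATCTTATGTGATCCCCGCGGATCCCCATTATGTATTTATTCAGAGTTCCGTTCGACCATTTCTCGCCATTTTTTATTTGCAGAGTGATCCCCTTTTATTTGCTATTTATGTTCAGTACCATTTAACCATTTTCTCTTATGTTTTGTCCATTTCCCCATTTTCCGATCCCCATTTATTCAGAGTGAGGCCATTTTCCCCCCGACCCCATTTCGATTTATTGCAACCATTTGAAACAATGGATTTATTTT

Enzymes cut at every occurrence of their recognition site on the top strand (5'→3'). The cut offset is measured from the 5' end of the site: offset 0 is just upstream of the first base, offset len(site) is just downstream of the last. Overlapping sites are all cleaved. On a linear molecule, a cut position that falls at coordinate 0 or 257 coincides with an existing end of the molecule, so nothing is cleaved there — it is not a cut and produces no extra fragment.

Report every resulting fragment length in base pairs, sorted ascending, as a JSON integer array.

Per-enzyme occurrences:
  QalVI (TTTATT, off=2): starts [3, 43, 80, 102, 180, 222, 249] → cuts [5, 45, 82, 104, 182, 224, 251]
  KluII (CCATTT, off=1): starts [64, 74, 126, 134, 155, 163, 177, 196, 213, 232] → cuts [65, 75, 127, 135, 156, 164, 178, 197, 214, 233]
  UxaI (TTATGT, off=4): starts [12, 36, 114, 144] → cuts [16, 40, 118, 148]
  SqiV (CAGAGT, off=4): starts [49, 88, 186] → cuts [53, 92, 190]
  HnxIV (GATCCCC, off=5): starts [18, 28, 94, 172] → cuts [23, 33, 99, 177]

Pooled cuts: [5, 16, 23, 33, 40, 45, 53, 65, 75, 82, 92, 99, 104, 118, 127, 135, 148, 156, 164, 177, 178, 182, 190, 197, 214, 224, 233, 251]

Fragment lengths:
  [0,5): 5 bp
  [5,16): 11 bp
  [16,23): 7 bp
  [23,33): 10 bp
  [33,40): 7 bp
  [40,45): 5 bp
  [45,53): 8 bp
  [53,65): 12 bp
  [65,75): 10 bp
  [75,82): 7 bp
  [82,92): 10 bp
  [92,99): 7 bp
  [99,104): 5 bp
  [104,118): 14 bp
  [118,127): 9 bp
  [127,135): 8 bp
  [135,148): 13 bp
  [148,156): 8 bp
  [156,164): 8 bp
  [164,177): 13 bp
  [177,178): 1 bp
  [178,182): 4 bp
  [182,190): 8 bp
  [190,197): 7 bp
  [197,214): 17 bp
  [214,224): 10 bp
  [224,233): 9 bp
  [233,251): 18 bp
  [251,257): 6 bp

[1,4,5,5,5,6,7,7,7,7,7,8,8,8,8,8,9,9,10,10,10,10,11,12,13,13,14,17,18]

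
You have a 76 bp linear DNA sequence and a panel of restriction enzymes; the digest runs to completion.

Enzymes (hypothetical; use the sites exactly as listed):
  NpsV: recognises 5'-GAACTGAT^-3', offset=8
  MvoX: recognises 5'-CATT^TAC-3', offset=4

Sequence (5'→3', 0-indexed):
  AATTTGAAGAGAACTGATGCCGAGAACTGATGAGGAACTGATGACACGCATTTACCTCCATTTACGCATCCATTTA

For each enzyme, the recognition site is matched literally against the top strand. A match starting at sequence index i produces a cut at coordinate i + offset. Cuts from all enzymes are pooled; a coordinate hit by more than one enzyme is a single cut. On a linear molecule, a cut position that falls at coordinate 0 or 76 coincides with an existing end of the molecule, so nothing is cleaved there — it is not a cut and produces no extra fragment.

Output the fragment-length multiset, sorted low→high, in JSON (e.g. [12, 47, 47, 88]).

[10,10,11,13,14,18]

Per-enzyme occurrences:
  NpsV GAACTGAT/8: at [10, 23, 34] ⇒ [18, 31, 42]
  MvoX CATTTAC/4: at [48, 58] ⇒ [52, 62]

Pooled cuts: [18, 31, 42, 52, 62]

Fragment lengths:
  [0,18): 18 bp
  [18,31): 13 bp
  [31,42): 11 bp
  [42,52): 10 bp
  [52,62): 10 bp
  [62,76): 14 bp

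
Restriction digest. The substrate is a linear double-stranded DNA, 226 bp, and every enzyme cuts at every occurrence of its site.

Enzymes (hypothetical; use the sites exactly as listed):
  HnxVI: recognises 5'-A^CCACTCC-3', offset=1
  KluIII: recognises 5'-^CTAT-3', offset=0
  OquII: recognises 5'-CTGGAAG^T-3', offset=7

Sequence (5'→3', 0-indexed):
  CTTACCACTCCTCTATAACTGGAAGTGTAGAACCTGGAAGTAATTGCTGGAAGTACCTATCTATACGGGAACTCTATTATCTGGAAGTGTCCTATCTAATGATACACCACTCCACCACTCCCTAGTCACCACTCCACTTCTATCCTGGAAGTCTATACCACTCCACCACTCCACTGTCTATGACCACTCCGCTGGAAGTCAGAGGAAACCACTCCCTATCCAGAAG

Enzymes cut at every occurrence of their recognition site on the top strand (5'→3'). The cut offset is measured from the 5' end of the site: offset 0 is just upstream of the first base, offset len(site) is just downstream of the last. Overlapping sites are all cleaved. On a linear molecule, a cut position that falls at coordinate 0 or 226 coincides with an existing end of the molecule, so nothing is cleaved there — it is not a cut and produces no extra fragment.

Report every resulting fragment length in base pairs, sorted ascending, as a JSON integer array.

Scan for sites:
  HnxVI (ACCACTCC, off=1): starts [3, 105, 113, 127, 156, 164, 182, 207] → cuts [4, 106, 114, 128, 157, 165, 183, 208]
  KluIII (CTAT, off=0): starts [12, 56, 60, 73, 91, 139, 152, 177, 215] → cuts [12, 56, 60, 73, 91, 139, 152, 177, 215]
  OquII (CTGGAAGT, off=7): starts [18, 33, 46, 80, 144, 191] → cuts [25, 40, 53, 87, 151, 198]

All cut coordinates (distinct, sorted): [4, 12, 25, 40, 53, 56, 60, 73, 87, 91, 106, 114, 128, 139, 151, 152, 157, 165, 177, 183, 198, 208, 215]

Fragments:
  [0,4): 4 bp
  [4,12): 8 bp
  [12,25): 13 bp
  [25,40): 15 bp
  [40,53): 13 bp
  [53,56): 3 bp
  [56,60): 4 bp
  [60,73): 13 bp
  [73,87): 14 bp
  [87,91): 4 bp
  [91,106): 15 bp
  [106,114): 8 bp
  [114,128): 14 bp
  [128,139): 11 bp
  [139,151): 12 bp
  [151,152): 1 bp
  [152,157): 5 bp
  [157,165): 8 bp
  [165,177): 12 bp
  [177,183): 6 bp
  [183,198): 15 bp
  [198,208): 10 bp
  [208,215): 7 bp
  [215,226): 11 bp

[1,3,4,4,4,5,6,7,8,8,8,10,11,11,12,12,13,13,13,14,14,15,15,15]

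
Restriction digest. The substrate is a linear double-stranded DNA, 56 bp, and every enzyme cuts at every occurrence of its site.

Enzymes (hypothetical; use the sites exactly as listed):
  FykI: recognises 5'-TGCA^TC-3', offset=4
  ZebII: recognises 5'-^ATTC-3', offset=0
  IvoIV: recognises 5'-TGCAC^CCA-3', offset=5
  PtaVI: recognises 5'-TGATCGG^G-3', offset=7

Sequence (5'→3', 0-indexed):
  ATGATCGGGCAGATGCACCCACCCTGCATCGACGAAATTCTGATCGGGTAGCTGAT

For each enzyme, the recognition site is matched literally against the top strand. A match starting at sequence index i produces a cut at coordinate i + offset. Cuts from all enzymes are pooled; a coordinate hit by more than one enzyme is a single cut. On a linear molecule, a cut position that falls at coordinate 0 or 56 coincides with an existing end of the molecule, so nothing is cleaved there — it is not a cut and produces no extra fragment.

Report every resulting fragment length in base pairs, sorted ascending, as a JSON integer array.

[8,8,9,10,10,11]

Scan for sites:
  FykI (TGCATC, off=4): starts [24] → cuts [28]
  ZebII (ATTC, off=0): starts [36] → cuts [36]
  IvoIV (TGCACCCA, off=5): starts [13] → cuts [18]
  PtaVI (TGATCGGG, off=7): starts [1, 40] → cuts [8, 47]

Pooled cuts: [8, 18, 28, 36, 47]

Fragment lengths:
  [0,8): 8 bp
  [8,18): 10 bp
  [18,28): 10 bp
  [28,36): 8 bp
  [36,47): 11 bp
  [47,56): 9 bp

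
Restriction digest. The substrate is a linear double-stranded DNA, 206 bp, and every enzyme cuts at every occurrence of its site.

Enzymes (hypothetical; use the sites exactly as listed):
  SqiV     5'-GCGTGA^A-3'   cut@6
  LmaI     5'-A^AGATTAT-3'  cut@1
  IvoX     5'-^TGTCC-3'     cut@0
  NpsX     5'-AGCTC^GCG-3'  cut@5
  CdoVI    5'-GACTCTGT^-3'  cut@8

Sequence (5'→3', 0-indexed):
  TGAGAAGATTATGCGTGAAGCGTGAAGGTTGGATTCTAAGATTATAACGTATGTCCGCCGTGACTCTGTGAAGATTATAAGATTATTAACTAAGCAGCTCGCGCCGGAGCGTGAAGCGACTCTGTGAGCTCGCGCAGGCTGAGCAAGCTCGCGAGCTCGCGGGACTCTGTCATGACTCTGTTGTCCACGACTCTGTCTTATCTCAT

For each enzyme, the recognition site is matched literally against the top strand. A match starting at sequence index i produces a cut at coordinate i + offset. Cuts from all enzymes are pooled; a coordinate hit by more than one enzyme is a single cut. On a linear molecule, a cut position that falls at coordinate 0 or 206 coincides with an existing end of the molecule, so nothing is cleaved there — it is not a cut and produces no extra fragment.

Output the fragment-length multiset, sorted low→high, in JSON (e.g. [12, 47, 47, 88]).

Per-enzyme occurrences:
  SqiV GCGTGAA/6: at [12, 19, 108] ⇒ [18, 25, 114]
  LmaI AAGATTAT/1: at [4, 37, 70, 78] ⇒ [5, 38, 71, 79]
  IvoX TGTCC/0: at [51, 181] ⇒ [51, 181]
  NpsX AGCTCGCG/5: at [95, 126, 145, 153] ⇒ [100, 131, 150, 158]
  CdoVI GACTCTGT/8: at [61, 117, 162, 173, 188] ⇒ [69, 125, 170, 181, 196]

All cut coordinates (distinct, sorted): [5, 18, 25, 38, 51, 69, 71, 79, 100, 114, 125, 131, 150, 158, 170, 181, 196]

Fragments:
  [0,5): 5 bp
  [5,18): 13 bp
  [18,25): 7 bp
  [25,38): 13 bp
  [38,51): 13 bp
  [51,69): 18 bp
  [69,71): 2 bp
  [71,79): 8 bp
  [79,100): 21 bp
  [100,114): 14 bp
  [114,125): 11 bp
  [125,131): 6 bp
  [131,150): 19 bp
  [150,158): 8 bp
  [158,170): 12 bp
  [170,181): 11 bp
  [181,196): 15 bp
  [196,206): 10 bp

[2,5,6,7,8,8,10,11,11,12,13,13,13,14,15,18,19,21]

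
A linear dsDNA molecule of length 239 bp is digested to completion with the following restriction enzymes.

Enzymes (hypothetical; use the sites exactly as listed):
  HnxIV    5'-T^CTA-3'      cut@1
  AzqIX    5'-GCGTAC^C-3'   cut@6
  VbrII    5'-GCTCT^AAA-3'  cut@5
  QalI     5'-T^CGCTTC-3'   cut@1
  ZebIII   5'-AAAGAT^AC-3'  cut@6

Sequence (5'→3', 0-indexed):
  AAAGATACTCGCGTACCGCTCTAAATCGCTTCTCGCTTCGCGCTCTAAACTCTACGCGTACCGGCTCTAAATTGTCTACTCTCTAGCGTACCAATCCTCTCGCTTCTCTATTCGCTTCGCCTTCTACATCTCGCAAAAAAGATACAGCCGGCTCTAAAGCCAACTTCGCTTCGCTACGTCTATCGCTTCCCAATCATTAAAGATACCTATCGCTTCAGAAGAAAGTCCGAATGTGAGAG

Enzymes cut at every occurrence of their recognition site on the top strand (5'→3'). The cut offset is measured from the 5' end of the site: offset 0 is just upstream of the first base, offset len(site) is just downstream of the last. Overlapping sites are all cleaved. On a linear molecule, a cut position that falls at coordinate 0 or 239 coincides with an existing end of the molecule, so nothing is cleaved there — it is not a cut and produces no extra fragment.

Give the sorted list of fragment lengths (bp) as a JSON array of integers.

Site scan:
  HnxIV (TCTA, off=1): starts [19, 43, 50, 65, 74, 81, 106, 122, 152, 178] → cuts [20, 44, 51, 66, 75, 82, 107, 123, 153, 179]
  AzqIX (GCGTACC, off=6): starts [10, 55, 85] → cuts [16, 61, 91]
  VbrII (GCTCTAAA, off=5): starts [17, 41, 63, 150] → cuts [22, 46, 68, 155]
  QalI (TCGCTTC, off=1): starts [25, 32, 99, 111, 165, 182, 209] → cuts [26, 33, 100, 112, 166, 183, 210]
  ZebIII (AAAGATAC, off=6): starts [0, 137, 198] → cuts [6, 143, 204]

Pooled cuts: [6, 16, 20, 22, 26, 33, 44, 46, 51, 61, 66, 68, 75, 82, 91, 100, 107, 112, 123, 143, 153, 155, 166, 179, 183, 204, 210]

Fragments:
  [0,6): 6 bp
  [6,16): 10 bp
  [16,20): 4 bp
  [20,22): 2 bp
  [22,26): 4 bp
  [26,33): 7 bp
  [33,44): 11 bp
  [44,46): 2 bp
  [46,51): 5 bp
  [51,61): 10 bp
  [61,66): 5 bp
  [66,68): 2 bp
  [68,75): 7 bp
  [75,82): 7 bp
  [82,91): 9 bp
  [91,100): 9 bp
  [100,107): 7 bp
  [107,112): 5 bp
  [112,123): 11 bp
  [123,143): 20 bp
  [143,153): 10 bp
  [153,155): 2 bp
  [155,166): 11 bp
  [166,179): 13 bp
  [179,183): 4 bp
  [183,204): 21 bp
  [204,210): 6 bp
  [210,239): 29 bp

[2,2,2,2,4,4,4,5,5,5,6,6,7,7,7,7,9,9,10,10,10,11,11,11,13,20,21,29]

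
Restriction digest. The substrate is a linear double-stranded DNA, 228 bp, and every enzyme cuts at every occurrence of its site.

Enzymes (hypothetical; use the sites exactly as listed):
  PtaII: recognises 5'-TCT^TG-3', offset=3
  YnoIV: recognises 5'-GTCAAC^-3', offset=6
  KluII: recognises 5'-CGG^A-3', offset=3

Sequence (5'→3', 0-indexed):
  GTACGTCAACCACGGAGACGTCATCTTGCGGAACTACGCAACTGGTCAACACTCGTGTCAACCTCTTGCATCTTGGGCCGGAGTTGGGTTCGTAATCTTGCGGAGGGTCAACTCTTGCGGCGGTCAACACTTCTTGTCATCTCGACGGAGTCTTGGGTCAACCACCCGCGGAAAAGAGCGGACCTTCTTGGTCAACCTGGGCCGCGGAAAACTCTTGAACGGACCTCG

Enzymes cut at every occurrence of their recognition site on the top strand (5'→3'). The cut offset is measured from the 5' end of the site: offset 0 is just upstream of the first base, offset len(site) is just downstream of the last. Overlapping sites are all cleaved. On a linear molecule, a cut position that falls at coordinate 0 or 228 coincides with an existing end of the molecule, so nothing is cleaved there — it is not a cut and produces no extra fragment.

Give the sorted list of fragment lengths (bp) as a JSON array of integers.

Site scan:
  PtaII TCTTG/3: at [23, 63, 70, 95, 112, 131, 150, 185, 212] ⇒ [26, 66, 73, 98, 115, 134, 153, 188, 215]
  YnoIV GTCAAC/6: at [4, 44, 56, 106, 122, 156, 190] ⇒ [10, 50, 62, 112, 128, 162, 196]
  KluII CGGA/3: at [12, 28, 78, 100, 145, 168, 178, 204, 219] ⇒ [15, 31, 81, 103, 148, 171, 181, 207, 222]

Pooled cuts: [10, 15, 26, 31, 50, 62, 66, 73, 81, 98, 103, 112, 115, 128, 134, 148, 153, 162, 171, 181, 188, 196, 207, 215, 222]

Fragment lengths:
  [0,10): 10 bp
  [10,15): 5 bp
  [15,26): 11 bp
  [26,31): 5 bp
  [31,50): 19 bp
  [50,62): 12 bp
  [62,66): 4 bp
  [66,73): 7 bp
  [73,81): 8 bp
  [81,98): 17 bp
  [98,103): 5 bp
  [103,112): 9 bp
  [112,115): 3 bp
  [115,128): 13 bp
  [128,134): 6 bp
  [134,148): 14 bp
  [148,153): 5 bp
  [153,162): 9 bp
  [162,171): 9 bp
  [171,181): 10 bp
  [181,188): 7 bp
  [188,196): 8 bp
  [196,207): 11 bp
  [207,215): 8 bp
  [215,222): 7 bp
  [222,228): 6 bp

[3,4,5,5,5,5,6,6,7,7,7,8,8,8,9,9,9,10,10,11,11,12,13,14,17,19]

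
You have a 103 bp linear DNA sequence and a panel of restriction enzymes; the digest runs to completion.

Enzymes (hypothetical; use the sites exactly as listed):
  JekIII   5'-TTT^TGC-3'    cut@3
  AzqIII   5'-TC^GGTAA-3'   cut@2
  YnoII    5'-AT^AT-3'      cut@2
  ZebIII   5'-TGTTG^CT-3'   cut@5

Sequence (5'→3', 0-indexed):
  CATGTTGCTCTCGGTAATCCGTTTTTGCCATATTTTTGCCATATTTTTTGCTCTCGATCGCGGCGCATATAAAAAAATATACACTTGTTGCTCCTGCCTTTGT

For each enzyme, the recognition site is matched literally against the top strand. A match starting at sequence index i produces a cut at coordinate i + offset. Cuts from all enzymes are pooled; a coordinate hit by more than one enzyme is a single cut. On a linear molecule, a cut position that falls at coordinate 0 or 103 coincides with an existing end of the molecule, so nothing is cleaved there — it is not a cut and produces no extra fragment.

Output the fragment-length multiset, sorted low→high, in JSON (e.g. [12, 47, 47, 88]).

[5,5,6,6,6,7,10,12,13,13,20]

Scan for sites:
  JekIII (TTTTGC, off=3): starts [22, 33, 45] → cuts [25, 36, 48]
  AzqIII (TCGGTAA, off=2): starts [10] → cuts [12]
  YnoII (ATAT, off=2): starts [29, 40, 66, 76] → cuts [31, 42, 68, 78]
  ZebIII (TGTTGCT, off=5): starts [2, 85] → cuts [7, 90]

Pooled cuts: [7, 12, 25, 31, 36, 42, 48, 68, 78, 90]

Fragments:
  [0,7): 7 bp
  [7,12): 5 bp
  [12,25): 13 bp
  [25,31): 6 bp
  [31,36): 5 bp
  [36,42): 6 bp
  [42,48): 6 bp
  [48,68): 20 bp
  [68,78): 10 bp
  [78,90): 12 bp
  [90,103): 13 bp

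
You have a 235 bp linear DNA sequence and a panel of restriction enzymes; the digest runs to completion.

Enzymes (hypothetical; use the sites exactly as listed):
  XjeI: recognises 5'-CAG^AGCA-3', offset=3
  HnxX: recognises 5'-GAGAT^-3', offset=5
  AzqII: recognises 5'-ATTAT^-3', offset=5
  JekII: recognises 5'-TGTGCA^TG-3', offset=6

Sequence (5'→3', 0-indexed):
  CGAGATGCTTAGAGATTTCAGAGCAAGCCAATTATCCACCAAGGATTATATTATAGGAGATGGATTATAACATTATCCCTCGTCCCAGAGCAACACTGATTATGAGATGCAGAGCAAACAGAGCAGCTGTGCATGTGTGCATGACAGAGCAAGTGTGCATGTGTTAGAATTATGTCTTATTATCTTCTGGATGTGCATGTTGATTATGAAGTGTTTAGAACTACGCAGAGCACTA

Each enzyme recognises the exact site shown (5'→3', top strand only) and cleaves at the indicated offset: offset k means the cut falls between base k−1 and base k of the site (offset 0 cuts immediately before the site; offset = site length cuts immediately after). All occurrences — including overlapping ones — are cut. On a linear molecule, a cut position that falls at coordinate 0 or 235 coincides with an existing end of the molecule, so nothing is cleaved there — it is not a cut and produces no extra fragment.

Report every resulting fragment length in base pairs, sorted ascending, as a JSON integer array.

[4,5,5,5,6,6,7,7,7,8,8,9,10,10,10,12,12,12,14,14,14,14,15,21]

Site scan:
  XjeI (CAGAGCA, off=3): starts [18, 85, 109, 118, 144, 225] → cuts [21, 88, 112, 121, 147, 228]
  HnxX (GAGAT, off=5): starts [1, 11, 56, 103] → cuts [6, 16, 61, 108]
  AzqII (ATTAT, off=5): starts [30, 44, 49, 63, 71, 98, 168, 178, 202] → cuts [35, 49, 54, 68, 76, 103, 173, 183, 207]
  JekII (TGTGCATG, off=6): starts [127, 135, 153, 191] → cuts [133, 141, 159, 197]

Pooled cuts: [6, 16, 21, 35, 49, 54, 61, 68, 76, 88, 103, 108, 112, 121, 133, 141, 147, 159, 173, 183, 197, 207, 228]

Fragment lengths:
  [0,6): 6 bp
  [6,16): 10 bp
  [16,21): 5 bp
  [21,35): 14 bp
  [35,49): 14 bp
  [49,54): 5 bp
  [54,61): 7 bp
  [61,68): 7 bp
  [68,76): 8 bp
  [76,88): 12 bp
  [88,103): 15 bp
  [103,108): 5 bp
  [108,112): 4 bp
  [112,121): 9 bp
  [121,133): 12 bp
  [133,141): 8 bp
  [141,147): 6 bp
  [147,159): 12 bp
  [159,173): 14 bp
  [173,183): 10 bp
  [183,197): 14 bp
  [197,207): 10 bp
  [207,228): 21 bp
  [228,235): 7 bp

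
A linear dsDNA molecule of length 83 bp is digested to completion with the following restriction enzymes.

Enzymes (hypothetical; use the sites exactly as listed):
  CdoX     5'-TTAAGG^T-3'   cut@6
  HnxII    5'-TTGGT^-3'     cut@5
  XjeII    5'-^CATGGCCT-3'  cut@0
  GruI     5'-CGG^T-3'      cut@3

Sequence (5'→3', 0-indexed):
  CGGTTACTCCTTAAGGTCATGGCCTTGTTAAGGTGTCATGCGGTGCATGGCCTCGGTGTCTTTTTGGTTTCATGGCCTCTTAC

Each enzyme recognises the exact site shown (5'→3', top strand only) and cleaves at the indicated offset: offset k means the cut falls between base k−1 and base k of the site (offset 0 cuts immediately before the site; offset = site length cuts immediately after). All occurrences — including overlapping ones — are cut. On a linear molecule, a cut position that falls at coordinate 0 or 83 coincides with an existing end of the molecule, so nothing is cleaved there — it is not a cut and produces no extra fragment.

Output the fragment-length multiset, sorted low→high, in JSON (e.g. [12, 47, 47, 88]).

Scan for sites:
  CdoX TTAAGGT/6: at [10, 27] ⇒ [16, 33]
  HnxII TTGGT/5: at [63] ⇒ [68]
  XjeII CATGGCCT/0: at [17, 45, 70] ⇒ [17, 45, 70]
  GruI CGGT/3: at [0, 40, 53] ⇒ [3, 43, 56]

All cut coordinates (distinct, sorted): [3, 16, 17, 33, 43, 45, 56, 68, 70]

Fragment lengths:
  [0,3): 3 bp
  [3,16): 13 bp
  [16,17): 1 bp
  [17,33): 16 bp
  [33,43): 10 bp
  [43,45): 2 bp
  [45,56): 11 bp
  [56,68): 12 bp
  [68,70): 2 bp
  [70,83): 13 bp

[1,2,2,3,10,11,12,13,13,16]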